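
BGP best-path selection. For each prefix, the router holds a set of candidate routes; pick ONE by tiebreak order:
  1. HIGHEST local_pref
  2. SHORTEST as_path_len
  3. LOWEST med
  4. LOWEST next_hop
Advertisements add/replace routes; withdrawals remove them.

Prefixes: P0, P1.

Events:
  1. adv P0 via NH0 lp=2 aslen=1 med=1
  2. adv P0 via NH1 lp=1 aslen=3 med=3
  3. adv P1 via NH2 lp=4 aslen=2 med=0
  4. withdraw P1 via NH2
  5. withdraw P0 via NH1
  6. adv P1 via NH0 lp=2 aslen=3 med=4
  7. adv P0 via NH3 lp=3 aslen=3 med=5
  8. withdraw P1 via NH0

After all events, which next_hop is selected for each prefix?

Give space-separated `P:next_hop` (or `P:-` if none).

Op 1: best P0=NH0 P1=-
Op 2: best P0=NH0 P1=-
Op 3: best P0=NH0 P1=NH2
Op 4: best P0=NH0 P1=-
Op 5: best P0=NH0 P1=-
Op 6: best P0=NH0 P1=NH0
Op 7: best P0=NH3 P1=NH0
Op 8: best P0=NH3 P1=-

Answer: P0:NH3 P1:-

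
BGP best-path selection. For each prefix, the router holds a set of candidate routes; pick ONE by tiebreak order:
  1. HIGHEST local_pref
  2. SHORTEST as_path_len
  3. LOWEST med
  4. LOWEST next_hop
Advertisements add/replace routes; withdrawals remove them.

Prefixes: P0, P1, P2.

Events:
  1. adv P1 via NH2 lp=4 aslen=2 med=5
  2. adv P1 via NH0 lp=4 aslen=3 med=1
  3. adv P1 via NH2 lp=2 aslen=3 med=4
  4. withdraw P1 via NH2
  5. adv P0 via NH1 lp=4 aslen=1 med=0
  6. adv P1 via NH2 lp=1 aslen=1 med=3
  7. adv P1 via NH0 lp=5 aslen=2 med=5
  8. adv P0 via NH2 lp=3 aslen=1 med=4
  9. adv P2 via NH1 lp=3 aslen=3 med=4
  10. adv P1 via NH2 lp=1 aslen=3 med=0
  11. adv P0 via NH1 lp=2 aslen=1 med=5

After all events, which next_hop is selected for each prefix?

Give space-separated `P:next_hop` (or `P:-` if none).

Answer: P0:NH2 P1:NH0 P2:NH1

Derivation:
Op 1: best P0=- P1=NH2 P2=-
Op 2: best P0=- P1=NH2 P2=-
Op 3: best P0=- P1=NH0 P2=-
Op 4: best P0=- P1=NH0 P2=-
Op 5: best P0=NH1 P1=NH0 P2=-
Op 6: best P0=NH1 P1=NH0 P2=-
Op 7: best P0=NH1 P1=NH0 P2=-
Op 8: best P0=NH1 P1=NH0 P2=-
Op 9: best P0=NH1 P1=NH0 P2=NH1
Op 10: best P0=NH1 P1=NH0 P2=NH1
Op 11: best P0=NH2 P1=NH0 P2=NH1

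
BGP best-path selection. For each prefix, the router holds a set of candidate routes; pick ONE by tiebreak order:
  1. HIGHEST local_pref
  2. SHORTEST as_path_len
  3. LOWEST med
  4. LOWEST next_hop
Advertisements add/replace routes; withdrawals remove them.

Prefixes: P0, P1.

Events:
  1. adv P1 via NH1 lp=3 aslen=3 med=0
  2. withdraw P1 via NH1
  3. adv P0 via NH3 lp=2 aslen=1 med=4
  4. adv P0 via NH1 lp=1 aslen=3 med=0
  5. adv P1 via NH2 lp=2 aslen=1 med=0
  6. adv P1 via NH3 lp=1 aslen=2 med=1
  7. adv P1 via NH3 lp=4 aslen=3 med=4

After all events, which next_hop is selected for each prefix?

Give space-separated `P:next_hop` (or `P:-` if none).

Op 1: best P0=- P1=NH1
Op 2: best P0=- P1=-
Op 3: best P0=NH3 P1=-
Op 4: best P0=NH3 P1=-
Op 5: best P0=NH3 P1=NH2
Op 6: best P0=NH3 P1=NH2
Op 7: best P0=NH3 P1=NH3

Answer: P0:NH3 P1:NH3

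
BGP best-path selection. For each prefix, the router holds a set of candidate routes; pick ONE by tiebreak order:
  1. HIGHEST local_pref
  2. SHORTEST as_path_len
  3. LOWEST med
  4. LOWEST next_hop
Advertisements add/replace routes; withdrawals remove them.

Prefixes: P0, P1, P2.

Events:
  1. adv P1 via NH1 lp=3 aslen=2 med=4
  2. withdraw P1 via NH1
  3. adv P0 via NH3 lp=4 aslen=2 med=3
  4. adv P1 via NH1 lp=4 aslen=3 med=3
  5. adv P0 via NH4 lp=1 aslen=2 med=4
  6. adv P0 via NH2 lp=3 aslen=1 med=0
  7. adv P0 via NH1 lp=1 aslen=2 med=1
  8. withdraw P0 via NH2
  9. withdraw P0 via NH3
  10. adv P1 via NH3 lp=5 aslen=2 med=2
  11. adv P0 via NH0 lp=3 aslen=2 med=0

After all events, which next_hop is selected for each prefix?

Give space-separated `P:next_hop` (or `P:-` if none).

Answer: P0:NH0 P1:NH3 P2:-

Derivation:
Op 1: best P0=- P1=NH1 P2=-
Op 2: best P0=- P1=- P2=-
Op 3: best P0=NH3 P1=- P2=-
Op 4: best P0=NH3 P1=NH1 P2=-
Op 5: best P0=NH3 P1=NH1 P2=-
Op 6: best P0=NH3 P1=NH1 P2=-
Op 7: best P0=NH3 P1=NH1 P2=-
Op 8: best P0=NH3 P1=NH1 P2=-
Op 9: best P0=NH1 P1=NH1 P2=-
Op 10: best P0=NH1 P1=NH3 P2=-
Op 11: best P0=NH0 P1=NH3 P2=-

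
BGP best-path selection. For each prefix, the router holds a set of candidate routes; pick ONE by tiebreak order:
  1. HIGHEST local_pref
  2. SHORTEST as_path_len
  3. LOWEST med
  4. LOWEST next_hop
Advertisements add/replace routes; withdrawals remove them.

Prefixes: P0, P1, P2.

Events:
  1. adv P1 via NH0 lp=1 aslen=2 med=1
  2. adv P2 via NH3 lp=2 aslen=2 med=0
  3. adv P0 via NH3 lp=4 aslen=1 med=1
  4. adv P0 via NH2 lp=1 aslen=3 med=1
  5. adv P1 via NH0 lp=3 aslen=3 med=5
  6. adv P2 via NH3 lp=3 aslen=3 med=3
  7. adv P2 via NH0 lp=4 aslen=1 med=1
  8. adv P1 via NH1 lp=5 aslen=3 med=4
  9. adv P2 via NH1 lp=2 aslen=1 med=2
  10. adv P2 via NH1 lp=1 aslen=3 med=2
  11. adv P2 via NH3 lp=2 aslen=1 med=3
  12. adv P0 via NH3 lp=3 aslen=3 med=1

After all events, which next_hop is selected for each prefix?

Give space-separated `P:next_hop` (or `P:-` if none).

Op 1: best P0=- P1=NH0 P2=-
Op 2: best P0=- P1=NH0 P2=NH3
Op 3: best P0=NH3 P1=NH0 P2=NH3
Op 4: best P0=NH3 P1=NH0 P2=NH3
Op 5: best P0=NH3 P1=NH0 P2=NH3
Op 6: best P0=NH3 P1=NH0 P2=NH3
Op 7: best P0=NH3 P1=NH0 P2=NH0
Op 8: best P0=NH3 P1=NH1 P2=NH0
Op 9: best P0=NH3 P1=NH1 P2=NH0
Op 10: best P0=NH3 P1=NH1 P2=NH0
Op 11: best P0=NH3 P1=NH1 P2=NH0
Op 12: best P0=NH3 P1=NH1 P2=NH0

Answer: P0:NH3 P1:NH1 P2:NH0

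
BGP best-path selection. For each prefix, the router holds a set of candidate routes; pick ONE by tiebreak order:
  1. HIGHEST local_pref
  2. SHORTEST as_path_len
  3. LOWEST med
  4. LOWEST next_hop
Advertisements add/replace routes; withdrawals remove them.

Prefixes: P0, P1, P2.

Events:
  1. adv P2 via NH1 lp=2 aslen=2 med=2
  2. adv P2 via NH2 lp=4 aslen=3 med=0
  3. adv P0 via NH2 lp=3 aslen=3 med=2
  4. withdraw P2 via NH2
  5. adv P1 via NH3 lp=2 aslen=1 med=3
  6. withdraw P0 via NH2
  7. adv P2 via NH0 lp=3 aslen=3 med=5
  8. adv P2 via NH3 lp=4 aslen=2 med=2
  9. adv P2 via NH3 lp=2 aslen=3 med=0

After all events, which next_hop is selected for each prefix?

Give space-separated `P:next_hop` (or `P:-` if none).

Answer: P0:- P1:NH3 P2:NH0

Derivation:
Op 1: best P0=- P1=- P2=NH1
Op 2: best P0=- P1=- P2=NH2
Op 3: best P0=NH2 P1=- P2=NH2
Op 4: best P0=NH2 P1=- P2=NH1
Op 5: best P0=NH2 P1=NH3 P2=NH1
Op 6: best P0=- P1=NH3 P2=NH1
Op 7: best P0=- P1=NH3 P2=NH0
Op 8: best P0=- P1=NH3 P2=NH3
Op 9: best P0=- P1=NH3 P2=NH0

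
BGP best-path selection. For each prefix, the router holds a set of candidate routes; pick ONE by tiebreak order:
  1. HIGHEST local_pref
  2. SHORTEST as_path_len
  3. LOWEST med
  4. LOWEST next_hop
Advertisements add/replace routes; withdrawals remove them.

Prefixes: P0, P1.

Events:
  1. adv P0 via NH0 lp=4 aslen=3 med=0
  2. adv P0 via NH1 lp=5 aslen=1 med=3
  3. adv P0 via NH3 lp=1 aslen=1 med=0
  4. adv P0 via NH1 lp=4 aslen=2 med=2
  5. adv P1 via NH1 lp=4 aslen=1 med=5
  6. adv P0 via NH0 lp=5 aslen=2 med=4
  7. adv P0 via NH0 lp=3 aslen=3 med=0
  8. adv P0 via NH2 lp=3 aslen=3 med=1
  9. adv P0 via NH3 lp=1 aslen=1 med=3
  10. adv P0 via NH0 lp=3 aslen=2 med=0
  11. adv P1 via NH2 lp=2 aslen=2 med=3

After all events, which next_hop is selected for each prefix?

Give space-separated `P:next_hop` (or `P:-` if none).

Op 1: best P0=NH0 P1=-
Op 2: best P0=NH1 P1=-
Op 3: best P0=NH1 P1=-
Op 4: best P0=NH1 P1=-
Op 5: best P0=NH1 P1=NH1
Op 6: best P0=NH0 P1=NH1
Op 7: best P0=NH1 P1=NH1
Op 8: best P0=NH1 P1=NH1
Op 9: best P0=NH1 P1=NH1
Op 10: best P0=NH1 P1=NH1
Op 11: best P0=NH1 P1=NH1

Answer: P0:NH1 P1:NH1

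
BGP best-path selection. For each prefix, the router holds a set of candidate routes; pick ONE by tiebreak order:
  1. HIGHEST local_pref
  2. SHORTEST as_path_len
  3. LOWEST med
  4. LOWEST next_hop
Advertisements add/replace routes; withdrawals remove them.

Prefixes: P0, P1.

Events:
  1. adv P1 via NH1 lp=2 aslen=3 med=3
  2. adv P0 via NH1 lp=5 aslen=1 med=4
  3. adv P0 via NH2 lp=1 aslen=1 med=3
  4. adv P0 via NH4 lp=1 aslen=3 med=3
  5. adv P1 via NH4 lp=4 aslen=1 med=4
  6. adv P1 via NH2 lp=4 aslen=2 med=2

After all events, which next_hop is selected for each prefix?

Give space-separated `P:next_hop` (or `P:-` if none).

Op 1: best P0=- P1=NH1
Op 2: best P0=NH1 P1=NH1
Op 3: best P0=NH1 P1=NH1
Op 4: best P0=NH1 P1=NH1
Op 5: best P0=NH1 P1=NH4
Op 6: best P0=NH1 P1=NH4

Answer: P0:NH1 P1:NH4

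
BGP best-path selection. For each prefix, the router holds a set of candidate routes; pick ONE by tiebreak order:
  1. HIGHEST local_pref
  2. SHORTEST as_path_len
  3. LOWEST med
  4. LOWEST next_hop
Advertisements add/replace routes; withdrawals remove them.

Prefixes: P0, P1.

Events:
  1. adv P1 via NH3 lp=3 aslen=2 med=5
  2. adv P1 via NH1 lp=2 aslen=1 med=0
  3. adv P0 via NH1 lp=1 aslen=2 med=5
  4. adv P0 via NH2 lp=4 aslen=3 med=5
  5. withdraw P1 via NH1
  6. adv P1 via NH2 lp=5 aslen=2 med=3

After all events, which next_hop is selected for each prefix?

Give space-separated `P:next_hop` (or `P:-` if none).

Answer: P0:NH2 P1:NH2

Derivation:
Op 1: best P0=- P1=NH3
Op 2: best P0=- P1=NH3
Op 3: best P0=NH1 P1=NH3
Op 4: best P0=NH2 P1=NH3
Op 5: best P0=NH2 P1=NH3
Op 6: best P0=NH2 P1=NH2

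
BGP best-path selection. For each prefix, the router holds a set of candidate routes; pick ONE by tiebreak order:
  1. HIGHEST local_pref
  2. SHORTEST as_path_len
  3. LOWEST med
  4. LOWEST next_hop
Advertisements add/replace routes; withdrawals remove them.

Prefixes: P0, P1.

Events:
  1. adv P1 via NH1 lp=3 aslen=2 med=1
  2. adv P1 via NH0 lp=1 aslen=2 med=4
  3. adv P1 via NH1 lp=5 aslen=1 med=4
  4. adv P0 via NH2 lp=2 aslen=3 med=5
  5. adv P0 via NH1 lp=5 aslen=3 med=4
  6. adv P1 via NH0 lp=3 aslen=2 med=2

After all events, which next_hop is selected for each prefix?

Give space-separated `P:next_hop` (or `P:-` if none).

Answer: P0:NH1 P1:NH1

Derivation:
Op 1: best P0=- P1=NH1
Op 2: best P0=- P1=NH1
Op 3: best P0=- P1=NH1
Op 4: best P0=NH2 P1=NH1
Op 5: best P0=NH1 P1=NH1
Op 6: best P0=NH1 P1=NH1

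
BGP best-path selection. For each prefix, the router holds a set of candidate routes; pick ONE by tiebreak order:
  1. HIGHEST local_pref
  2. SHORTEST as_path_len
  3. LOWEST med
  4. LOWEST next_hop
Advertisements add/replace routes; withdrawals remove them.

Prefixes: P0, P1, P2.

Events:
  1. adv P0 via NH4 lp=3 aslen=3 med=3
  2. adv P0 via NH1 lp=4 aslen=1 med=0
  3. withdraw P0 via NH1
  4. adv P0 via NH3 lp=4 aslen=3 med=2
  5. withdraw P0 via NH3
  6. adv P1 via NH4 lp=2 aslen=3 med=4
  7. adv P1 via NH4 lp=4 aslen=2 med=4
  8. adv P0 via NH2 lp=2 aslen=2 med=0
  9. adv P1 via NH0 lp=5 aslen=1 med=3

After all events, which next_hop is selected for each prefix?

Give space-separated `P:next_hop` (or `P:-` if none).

Answer: P0:NH4 P1:NH0 P2:-

Derivation:
Op 1: best P0=NH4 P1=- P2=-
Op 2: best P0=NH1 P1=- P2=-
Op 3: best P0=NH4 P1=- P2=-
Op 4: best P0=NH3 P1=- P2=-
Op 5: best P0=NH4 P1=- P2=-
Op 6: best P0=NH4 P1=NH4 P2=-
Op 7: best P0=NH4 P1=NH4 P2=-
Op 8: best P0=NH4 P1=NH4 P2=-
Op 9: best P0=NH4 P1=NH0 P2=-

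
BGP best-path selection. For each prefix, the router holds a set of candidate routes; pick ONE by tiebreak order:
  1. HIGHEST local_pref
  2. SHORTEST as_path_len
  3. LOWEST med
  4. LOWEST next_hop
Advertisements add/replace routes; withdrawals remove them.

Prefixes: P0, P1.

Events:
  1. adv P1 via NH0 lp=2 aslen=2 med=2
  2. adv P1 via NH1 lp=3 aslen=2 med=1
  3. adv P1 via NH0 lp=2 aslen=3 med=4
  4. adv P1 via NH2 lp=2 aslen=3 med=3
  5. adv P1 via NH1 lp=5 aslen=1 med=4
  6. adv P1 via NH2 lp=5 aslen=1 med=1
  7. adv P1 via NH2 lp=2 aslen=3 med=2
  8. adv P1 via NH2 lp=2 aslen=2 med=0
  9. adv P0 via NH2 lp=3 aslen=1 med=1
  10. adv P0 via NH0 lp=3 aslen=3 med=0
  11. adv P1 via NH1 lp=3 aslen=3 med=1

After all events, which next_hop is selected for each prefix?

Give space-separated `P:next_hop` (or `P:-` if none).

Answer: P0:NH2 P1:NH1

Derivation:
Op 1: best P0=- P1=NH0
Op 2: best P0=- P1=NH1
Op 3: best P0=- P1=NH1
Op 4: best P0=- P1=NH1
Op 5: best P0=- P1=NH1
Op 6: best P0=- P1=NH2
Op 7: best P0=- P1=NH1
Op 8: best P0=- P1=NH1
Op 9: best P0=NH2 P1=NH1
Op 10: best P0=NH2 P1=NH1
Op 11: best P0=NH2 P1=NH1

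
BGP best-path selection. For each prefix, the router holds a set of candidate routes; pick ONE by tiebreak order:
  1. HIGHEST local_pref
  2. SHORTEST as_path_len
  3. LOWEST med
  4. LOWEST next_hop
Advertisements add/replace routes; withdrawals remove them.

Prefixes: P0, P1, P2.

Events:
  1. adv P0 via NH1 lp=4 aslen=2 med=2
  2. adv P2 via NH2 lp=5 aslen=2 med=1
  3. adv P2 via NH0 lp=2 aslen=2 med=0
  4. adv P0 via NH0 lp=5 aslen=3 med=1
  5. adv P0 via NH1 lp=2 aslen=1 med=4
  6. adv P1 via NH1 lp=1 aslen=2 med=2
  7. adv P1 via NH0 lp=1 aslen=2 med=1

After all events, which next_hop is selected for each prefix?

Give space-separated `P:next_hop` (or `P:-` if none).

Op 1: best P0=NH1 P1=- P2=-
Op 2: best P0=NH1 P1=- P2=NH2
Op 3: best P0=NH1 P1=- P2=NH2
Op 4: best P0=NH0 P1=- P2=NH2
Op 5: best P0=NH0 P1=- P2=NH2
Op 6: best P0=NH0 P1=NH1 P2=NH2
Op 7: best P0=NH0 P1=NH0 P2=NH2

Answer: P0:NH0 P1:NH0 P2:NH2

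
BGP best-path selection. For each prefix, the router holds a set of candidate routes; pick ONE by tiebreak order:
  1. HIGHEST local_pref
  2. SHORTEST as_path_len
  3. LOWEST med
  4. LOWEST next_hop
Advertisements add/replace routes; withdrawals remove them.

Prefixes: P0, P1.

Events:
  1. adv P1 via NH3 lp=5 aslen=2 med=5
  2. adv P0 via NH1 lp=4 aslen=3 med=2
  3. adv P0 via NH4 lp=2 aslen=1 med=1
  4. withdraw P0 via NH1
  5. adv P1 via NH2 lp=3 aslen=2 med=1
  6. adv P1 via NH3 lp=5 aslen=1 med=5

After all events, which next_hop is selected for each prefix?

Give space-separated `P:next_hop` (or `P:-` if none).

Op 1: best P0=- P1=NH3
Op 2: best P0=NH1 P1=NH3
Op 3: best P0=NH1 P1=NH3
Op 4: best P0=NH4 P1=NH3
Op 5: best P0=NH4 P1=NH3
Op 6: best P0=NH4 P1=NH3

Answer: P0:NH4 P1:NH3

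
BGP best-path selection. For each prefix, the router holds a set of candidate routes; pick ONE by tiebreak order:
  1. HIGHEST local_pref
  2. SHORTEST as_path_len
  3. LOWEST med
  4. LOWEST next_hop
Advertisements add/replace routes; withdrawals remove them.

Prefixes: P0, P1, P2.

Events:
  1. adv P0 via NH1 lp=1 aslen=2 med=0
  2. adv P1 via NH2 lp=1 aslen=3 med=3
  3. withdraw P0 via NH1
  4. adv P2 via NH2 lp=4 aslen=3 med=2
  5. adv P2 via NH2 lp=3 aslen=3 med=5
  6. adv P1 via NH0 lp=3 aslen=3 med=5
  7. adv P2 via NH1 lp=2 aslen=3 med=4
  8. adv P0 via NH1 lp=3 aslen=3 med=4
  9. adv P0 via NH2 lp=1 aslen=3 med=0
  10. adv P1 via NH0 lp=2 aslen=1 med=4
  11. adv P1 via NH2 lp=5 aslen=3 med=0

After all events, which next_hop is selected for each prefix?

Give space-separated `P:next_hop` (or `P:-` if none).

Op 1: best P0=NH1 P1=- P2=-
Op 2: best P0=NH1 P1=NH2 P2=-
Op 3: best P0=- P1=NH2 P2=-
Op 4: best P0=- P1=NH2 P2=NH2
Op 5: best P0=- P1=NH2 P2=NH2
Op 6: best P0=- P1=NH0 P2=NH2
Op 7: best P0=- P1=NH0 P2=NH2
Op 8: best P0=NH1 P1=NH0 P2=NH2
Op 9: best P0=NH1 P1=NH0 P2=NH2
Op 10: best P0=NH1 P1=NH0 P2=NH2
Op 11: best P0=NH1 P1=NH2 P2=NH2

Answer: P0:NH1 P1:NH2 P2:NH2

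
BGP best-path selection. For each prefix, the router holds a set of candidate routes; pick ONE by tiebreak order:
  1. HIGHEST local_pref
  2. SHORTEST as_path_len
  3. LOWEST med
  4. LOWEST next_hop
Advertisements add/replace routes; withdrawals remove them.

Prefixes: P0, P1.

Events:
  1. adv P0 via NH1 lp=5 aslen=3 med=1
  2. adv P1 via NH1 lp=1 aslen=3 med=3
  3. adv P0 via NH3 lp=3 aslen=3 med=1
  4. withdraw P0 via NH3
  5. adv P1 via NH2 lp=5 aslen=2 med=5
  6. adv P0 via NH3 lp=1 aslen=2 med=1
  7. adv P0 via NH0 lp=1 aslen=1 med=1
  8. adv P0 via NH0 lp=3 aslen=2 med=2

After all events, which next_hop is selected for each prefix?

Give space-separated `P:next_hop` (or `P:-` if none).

Op 1: best P0=NH1 P1=-
Op 2: best P0=NH1 P1=NH1
Op 3: best P0=NH1 P1=NH1
Op 4: best P0=NH1 P1=NH1
Op 5: best P0=NH1 P1=NH2
Op 6: best P0=NH1 P1=NH2
Op 7: best P0=NH1 P1=NH2
Op 8: best P0=NH1 P1=NH2

Answer: P0:NH1 P1:NH2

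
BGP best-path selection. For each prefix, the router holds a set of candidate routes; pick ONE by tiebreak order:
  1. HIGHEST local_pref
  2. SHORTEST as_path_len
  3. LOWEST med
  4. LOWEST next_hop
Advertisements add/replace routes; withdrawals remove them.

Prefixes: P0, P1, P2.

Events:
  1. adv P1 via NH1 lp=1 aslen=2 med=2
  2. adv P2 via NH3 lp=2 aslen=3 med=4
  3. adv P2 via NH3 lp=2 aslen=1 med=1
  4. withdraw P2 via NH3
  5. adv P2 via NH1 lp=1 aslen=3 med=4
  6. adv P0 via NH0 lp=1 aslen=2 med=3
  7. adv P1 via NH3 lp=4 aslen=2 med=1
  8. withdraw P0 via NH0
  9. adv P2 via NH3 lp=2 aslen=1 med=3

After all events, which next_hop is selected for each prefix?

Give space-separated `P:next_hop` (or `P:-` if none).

Answer: P0:- P1:NH3 P2:NH3

Derivation:
Op 1: best P0=- P1=NH1 P2=-
Op 2: best P0=- P1=NH1 P2=NH3
Op 3: best P0=- P1=NH1 P2=NH3
Op 4: best P0=- P1=NH1 P2=-
Op 5: best P0=- P1=NH1 P2=NH1
Op 6: best P0=NH0 P1=NH1 P2=NH1
Op 7: best P0=NH0 P1=NH3 P2=NH1
Op 8: best P0=- P1=NH3 P2=NH1
Op 9: best P0=- P1=NH3 P2=NH3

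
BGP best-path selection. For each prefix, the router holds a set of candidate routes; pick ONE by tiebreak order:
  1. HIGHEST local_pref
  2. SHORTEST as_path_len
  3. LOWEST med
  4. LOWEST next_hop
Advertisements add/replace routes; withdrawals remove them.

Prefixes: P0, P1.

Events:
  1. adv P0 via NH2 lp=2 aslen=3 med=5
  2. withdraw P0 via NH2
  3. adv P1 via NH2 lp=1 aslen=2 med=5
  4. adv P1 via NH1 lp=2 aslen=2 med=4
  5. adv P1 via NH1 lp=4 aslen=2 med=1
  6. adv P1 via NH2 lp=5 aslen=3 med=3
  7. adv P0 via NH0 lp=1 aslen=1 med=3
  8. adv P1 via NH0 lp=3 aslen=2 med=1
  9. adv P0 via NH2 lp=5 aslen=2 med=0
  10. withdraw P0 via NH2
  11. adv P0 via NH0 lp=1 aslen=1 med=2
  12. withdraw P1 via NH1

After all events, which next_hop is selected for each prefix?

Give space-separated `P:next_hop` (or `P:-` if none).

Answer: P0:NH0 P1:NH2

Derivation:
Op 1: best P0=NH2 P1=-
Op 2: best P0=- P1=-
Op 3: best P0=- P1=NH2
Op 4: best P0=- P1=NH1
Op 5: best P0=- P1=NH1
Op 6: best P0=- P1=NH2
Op 7: best P0=NH0 P1=NH2
Op 8: best P0=NH0 P1=NH2
Op 9: best P0=NH2 P1=NH2
Op 10: best P0=NH0 P1=NH2
Op 11: best P0=NH0 P1=NH2
Op 12: best P0=NH0 P1=NH2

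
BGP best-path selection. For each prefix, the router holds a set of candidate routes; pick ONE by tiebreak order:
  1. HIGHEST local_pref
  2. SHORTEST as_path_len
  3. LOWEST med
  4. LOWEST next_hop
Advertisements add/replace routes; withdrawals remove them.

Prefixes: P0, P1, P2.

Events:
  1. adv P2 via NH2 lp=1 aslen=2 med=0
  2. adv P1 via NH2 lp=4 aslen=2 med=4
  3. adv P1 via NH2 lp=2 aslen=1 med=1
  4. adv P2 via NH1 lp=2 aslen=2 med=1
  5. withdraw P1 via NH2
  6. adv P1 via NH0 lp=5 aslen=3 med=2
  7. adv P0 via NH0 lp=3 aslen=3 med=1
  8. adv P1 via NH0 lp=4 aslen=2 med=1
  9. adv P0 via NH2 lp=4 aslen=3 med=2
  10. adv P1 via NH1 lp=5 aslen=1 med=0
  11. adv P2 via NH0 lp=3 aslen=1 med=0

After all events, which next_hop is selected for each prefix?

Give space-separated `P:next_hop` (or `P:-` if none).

Answer: P0:NH2 P1:NH1 P2:NH0

Derivation:
Op 1: best P0=- P1=- P2=NH2
Op 2: best P0=- P1=NH2 P2=NH2
Op 3: best P0=- P1=NH2 P2=NH2
Op 4: best P0=- P1=NH2 P2=NH1
Op 5: best P0=- P1=- P2=NH1
Op 6: best P0=- P1=NH0 P2=NH1
Op 7: best P0=NH0 P1=NH0 P2=NH1
Op 8: best P0=NH0 P1=NH0 P2=NH1
Op 9: best P0=NH2 P1=NH0 P2=NH1
Op 10: best P0=NH2 P1=NH1 P2=NH1
Op 11: best P0=NH2 P1=NH1 P2=NH0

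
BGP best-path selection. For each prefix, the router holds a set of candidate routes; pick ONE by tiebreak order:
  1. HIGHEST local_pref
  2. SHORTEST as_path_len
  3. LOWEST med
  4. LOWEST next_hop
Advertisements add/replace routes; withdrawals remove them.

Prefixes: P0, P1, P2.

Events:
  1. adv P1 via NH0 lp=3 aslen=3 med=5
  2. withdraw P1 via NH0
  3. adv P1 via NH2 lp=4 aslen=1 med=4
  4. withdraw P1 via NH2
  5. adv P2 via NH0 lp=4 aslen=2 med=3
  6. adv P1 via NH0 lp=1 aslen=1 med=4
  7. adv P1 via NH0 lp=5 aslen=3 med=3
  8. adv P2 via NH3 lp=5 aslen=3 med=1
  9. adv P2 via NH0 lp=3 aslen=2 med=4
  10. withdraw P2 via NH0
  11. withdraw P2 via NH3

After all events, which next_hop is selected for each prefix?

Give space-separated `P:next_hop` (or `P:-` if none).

Answer: P0:- P1:NH0 P2:-

Derivation:
Op 1: best P0=- P1=NH0 P2=-
Op 2: best P0=- P1=- P2=-
Op 3: best P0=- P1=NH2 P2=-
Op 4: best P0=- P1=- P2=-
Op 5: best P0=- P1=- P2=NH0
Op 6: best P0=- P1=NH0 P2=NH0
Op 7: best P0=- P1=NH0 P2=NH0
Op 8: best P0=- P1=NH0 P2=NH3
Op 9: best P0=- P1=NH0 P2=NH3
Op 10: best P0=- P1=NH0 P2=NH3
Op 11: best P0=- P1=NH0 P2=-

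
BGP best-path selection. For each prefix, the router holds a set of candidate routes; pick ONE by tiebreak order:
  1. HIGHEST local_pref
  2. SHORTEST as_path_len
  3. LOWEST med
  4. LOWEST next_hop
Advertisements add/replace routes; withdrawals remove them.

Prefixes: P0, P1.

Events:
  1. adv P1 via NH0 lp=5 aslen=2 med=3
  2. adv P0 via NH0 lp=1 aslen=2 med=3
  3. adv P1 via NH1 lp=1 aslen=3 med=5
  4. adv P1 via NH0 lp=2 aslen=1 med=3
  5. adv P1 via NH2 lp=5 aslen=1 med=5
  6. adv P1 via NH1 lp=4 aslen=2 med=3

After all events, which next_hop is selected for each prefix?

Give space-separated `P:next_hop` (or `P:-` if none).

Answer: P0:NH0 P1:NH2

Derivation:
Op 1: best P0=- P1=NH0
Op 2: best P0=NH0 P1=NH0
Op 3: best P0=NH0 P1=NH0
Op 4: best P0=NH0 P1=NH0
Op 5: best P0=NH0 P1=NH2
Op 6: best P0=NH0 P1=NH2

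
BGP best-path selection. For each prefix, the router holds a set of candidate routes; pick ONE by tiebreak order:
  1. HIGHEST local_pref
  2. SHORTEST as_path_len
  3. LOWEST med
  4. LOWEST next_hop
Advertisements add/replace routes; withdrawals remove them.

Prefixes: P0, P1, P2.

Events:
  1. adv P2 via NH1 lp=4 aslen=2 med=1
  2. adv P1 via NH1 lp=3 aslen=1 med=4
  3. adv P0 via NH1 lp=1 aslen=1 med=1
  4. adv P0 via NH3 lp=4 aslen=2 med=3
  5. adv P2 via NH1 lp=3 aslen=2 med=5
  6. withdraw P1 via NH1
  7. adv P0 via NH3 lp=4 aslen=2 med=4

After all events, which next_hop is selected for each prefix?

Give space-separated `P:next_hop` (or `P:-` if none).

Answer: P0:NH3 P1:- P2:NH1

Derivation:
Op 1: best P0=- P1=- P2=NH1
Op 2: best P0=- P1=NH1 P2=NH1
Op 3: best P0=NH1 P1=NH1 P2=NH1
Op 4: best P0=NH3 P1=NH1 P2=NH1
Op 5: best P0=NH3 P1=NH1 P2=NH1
Op 6: best P0=NH3 P1=- P2=NH1
Op 7: best P0=NH3 P1=- P2=NH1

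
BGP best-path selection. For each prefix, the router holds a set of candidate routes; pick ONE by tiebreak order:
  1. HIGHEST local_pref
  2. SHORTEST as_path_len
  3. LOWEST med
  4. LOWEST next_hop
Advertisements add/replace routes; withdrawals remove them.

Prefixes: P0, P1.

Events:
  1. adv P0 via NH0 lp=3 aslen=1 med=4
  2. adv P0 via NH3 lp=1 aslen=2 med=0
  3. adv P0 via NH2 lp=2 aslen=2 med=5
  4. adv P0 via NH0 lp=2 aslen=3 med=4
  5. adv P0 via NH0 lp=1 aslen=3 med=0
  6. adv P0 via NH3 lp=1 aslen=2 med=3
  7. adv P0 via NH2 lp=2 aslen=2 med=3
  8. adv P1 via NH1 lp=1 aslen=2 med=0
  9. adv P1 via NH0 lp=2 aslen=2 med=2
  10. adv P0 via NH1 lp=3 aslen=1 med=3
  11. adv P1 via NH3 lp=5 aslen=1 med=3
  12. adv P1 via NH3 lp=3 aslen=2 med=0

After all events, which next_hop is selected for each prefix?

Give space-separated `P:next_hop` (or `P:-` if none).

Answer: P0:NH1 P1:NH3

Derivation:
Op 1: best P0=NH0 P1=-
Op 2: best P0=NH0 P1=-
Op 3: best P0=NH0 P1=-
Op 4: best P0=NH2 P1=-
Op 5: best P0=NH2 P1=-
Op 6: best P0=NH2 P1=-
Op 7: best P0=NH2 P1=-
Op 8: best P0=NH2 P1=NH1
Op 9: best P0=NH2 P1=NH0
Op 10: best P0=NH1 P1=NH0
Op 11: best P0=NH1 P1=NH3
Op 12: best P0=NH1 P1=NH3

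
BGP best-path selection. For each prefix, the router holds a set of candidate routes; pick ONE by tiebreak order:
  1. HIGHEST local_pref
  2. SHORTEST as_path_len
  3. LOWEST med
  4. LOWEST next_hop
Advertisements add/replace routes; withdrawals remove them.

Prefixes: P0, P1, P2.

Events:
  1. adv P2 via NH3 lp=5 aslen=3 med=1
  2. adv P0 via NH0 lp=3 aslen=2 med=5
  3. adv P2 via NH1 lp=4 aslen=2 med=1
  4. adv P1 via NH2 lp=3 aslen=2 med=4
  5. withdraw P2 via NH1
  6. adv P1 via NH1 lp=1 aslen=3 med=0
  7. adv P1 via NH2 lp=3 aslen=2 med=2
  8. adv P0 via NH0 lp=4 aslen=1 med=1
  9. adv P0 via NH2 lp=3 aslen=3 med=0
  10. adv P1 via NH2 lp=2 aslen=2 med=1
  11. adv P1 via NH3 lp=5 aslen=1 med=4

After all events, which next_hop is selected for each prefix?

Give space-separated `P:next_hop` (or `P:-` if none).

Op 1: best P0=- P1=- P2=NH3
Op 2: best P0=NH0 P1=- P2=NH3
Op 3: best P0=NH0 P1=- P2=NH3
Op 4: best P0=NH0 P1=NH2 P2=NH3
Op 5: best P0=NH0 P1=NH2 P2=NH3
Op 6: best P0=NH0 P1=NH2 P2=NH3
Op 7: best P0=NH0 P1=NH2 P2=NH3
Op 8: best P0=NH0 P1=NH2 P2=NH3
Op 9: best P0=NH0 P1=NH2 P2=NH3
Op 10: best P0=NH0 P1=NH2 P2=NH3
Op 11: best P0=NH0 P1=NH3 P2=NH3

Answer: P0:NH0 P1:NH3 P2:NH3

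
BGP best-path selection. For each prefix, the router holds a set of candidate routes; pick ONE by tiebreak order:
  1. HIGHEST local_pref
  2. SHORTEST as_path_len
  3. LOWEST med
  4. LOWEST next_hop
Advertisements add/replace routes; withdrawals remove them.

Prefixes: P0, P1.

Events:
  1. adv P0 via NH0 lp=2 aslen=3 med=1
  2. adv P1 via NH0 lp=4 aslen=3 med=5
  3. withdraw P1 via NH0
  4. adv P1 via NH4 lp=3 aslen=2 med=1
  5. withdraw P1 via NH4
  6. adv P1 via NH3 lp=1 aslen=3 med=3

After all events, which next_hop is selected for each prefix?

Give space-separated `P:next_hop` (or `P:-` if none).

Answer: P0:NH0 P1:NH3

Derivation:
Op 1: best P0=NH0 P1=-
Op 2: best P0=NH0 P1=NH0
Op 3: best P0=NH0 P1=-
Op 4: best P0=NH0 P1=NH4
Op 5: best P0=NH0 P1=-
Op 6: best P0=NH0 P1=NH3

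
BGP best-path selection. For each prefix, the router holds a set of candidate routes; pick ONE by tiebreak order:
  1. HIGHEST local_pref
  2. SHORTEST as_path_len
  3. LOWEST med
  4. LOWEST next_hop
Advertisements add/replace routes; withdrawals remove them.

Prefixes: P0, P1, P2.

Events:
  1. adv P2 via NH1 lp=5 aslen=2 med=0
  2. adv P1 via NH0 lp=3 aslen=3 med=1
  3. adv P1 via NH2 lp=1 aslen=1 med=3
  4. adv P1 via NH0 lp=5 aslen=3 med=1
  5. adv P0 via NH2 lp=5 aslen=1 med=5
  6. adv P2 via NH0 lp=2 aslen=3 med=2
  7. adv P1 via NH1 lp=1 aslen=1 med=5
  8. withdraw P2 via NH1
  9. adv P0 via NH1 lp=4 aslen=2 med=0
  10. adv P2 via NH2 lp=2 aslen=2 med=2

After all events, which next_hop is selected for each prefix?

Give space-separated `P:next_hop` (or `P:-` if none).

Answer: P0:NH2 P1:NH0 P2:NH2

Derivation:
Op 1: best P0=- P1=- P2=NH1
Op 2: best P0=- P1=NH0 P2=NH1
Op 3: best P0=- P1=NH0 P2=NH1
Op 4: best P0=- P1=NH0 P2=NH1
Op 5: best P0=NH2 P1=NH0 P2=NH1
Op 6: best P0=NH2 P1=NH0 P2=NH1
Op 7: best P0=NH2 P1=NH0 P2=NH1
Op 8: best P0=NH2 P1=NH0 P2=NH0
Op 9: best P0=NH2 P1=NH0 P2=NH0
Op 10: best P0=NH2 P1=NH0 P2=NH2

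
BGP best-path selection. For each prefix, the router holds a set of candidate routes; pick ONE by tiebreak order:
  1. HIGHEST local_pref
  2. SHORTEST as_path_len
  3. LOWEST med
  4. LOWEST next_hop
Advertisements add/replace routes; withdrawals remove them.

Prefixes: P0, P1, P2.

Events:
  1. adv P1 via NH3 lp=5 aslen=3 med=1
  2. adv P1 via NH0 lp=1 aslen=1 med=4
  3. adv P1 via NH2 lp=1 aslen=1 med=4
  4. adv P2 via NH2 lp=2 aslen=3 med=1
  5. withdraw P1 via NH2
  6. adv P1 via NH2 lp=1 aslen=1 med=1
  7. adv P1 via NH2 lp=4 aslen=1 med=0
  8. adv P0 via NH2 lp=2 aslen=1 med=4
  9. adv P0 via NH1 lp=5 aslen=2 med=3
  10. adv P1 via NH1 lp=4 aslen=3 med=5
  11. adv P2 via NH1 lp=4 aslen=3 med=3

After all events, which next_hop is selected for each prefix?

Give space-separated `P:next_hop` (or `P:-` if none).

Answer: P0:NH1 P1:NH3 P2:NH1

Derivation:
Op 1: best P0=- P1=NH3 P2=-
Op 2: best P0=- P1=NH3 P2=-
Op 3: best P0=- P1=NH3 P2=-
Op 4: best P0=- P1=NH3 P2=NH2
Op 5: best P0=- P1=NH3 P2=NH2
Op 6: best P0=- P1=NH3 P2=NH2
Op 7: best P0=- P1=NH3 P2=NH2
Op 8: best P0=NH2 P1=NH3 P2=NH2
Op 9: best P0=NH1 P1=NH3 P2=NH2
Op 10: best P0=NH1 P1=NH3 P2=NH2
Op 11: best P0=NH1 P1=NH3 P2=NH1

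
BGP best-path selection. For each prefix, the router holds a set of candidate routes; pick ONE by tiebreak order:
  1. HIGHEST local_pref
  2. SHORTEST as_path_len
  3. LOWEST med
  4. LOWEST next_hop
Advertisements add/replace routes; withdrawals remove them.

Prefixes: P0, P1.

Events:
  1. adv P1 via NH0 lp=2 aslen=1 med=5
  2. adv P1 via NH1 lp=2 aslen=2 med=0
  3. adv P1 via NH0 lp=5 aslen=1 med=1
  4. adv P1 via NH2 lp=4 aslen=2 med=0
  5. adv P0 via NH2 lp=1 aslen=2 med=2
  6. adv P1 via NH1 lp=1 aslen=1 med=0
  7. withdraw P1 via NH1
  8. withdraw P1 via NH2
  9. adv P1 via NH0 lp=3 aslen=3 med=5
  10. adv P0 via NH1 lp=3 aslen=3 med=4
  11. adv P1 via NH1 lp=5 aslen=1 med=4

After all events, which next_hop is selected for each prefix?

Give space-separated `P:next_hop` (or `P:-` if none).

Op 1: best P0=- P1=NH0
Op 2: best P0=- P1=NH0
Op 3: best P0=- P1=NH0
Op 4: best P0=- P1=NH0
Op 5: best P0=NH2 P1=NH0
Op 6: best P0=NH2 P1=NH0
Op 7: best P0=NH2 P1=NH0
Op 8: best P0=NH2 P1=NH0
Op 9: best P0=NH2 P1=NH0
Op 10: best P0=NH1 P1=NH0
Op 11: best P0=NH1 P1=NH1

Answer: P0:NH1 P1:NH1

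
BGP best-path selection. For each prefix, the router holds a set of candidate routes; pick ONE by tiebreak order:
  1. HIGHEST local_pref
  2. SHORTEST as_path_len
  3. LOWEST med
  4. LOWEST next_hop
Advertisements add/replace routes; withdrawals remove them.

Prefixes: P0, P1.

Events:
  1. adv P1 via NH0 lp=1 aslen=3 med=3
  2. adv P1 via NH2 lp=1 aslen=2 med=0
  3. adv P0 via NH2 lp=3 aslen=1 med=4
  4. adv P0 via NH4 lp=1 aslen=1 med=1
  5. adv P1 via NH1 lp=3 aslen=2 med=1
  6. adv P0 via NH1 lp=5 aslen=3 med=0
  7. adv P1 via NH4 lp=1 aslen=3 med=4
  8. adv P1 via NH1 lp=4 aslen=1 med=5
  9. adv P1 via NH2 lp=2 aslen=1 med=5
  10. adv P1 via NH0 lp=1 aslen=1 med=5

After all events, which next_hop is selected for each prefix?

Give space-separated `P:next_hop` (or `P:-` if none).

Op 1: best P0=- P1=NH0
Op 2: best P0=- P1=NH2
Op 3: best P0=NH2 P1=NH2
Op 4: best P0=NH2 P1=NH2
Op 5: best P0=NH2 P1=NH1
Op 6: best P0=NH1 P1=NH1
Op 7: best P0=NH1 P1=NH1
Op 8: best P0=NH1 P1=NH1
Op 9: best P0=NH1 P1=NH1
Op 10: best P0=NH1 P1=NH1

Answer: P0:NH1 P1:NH1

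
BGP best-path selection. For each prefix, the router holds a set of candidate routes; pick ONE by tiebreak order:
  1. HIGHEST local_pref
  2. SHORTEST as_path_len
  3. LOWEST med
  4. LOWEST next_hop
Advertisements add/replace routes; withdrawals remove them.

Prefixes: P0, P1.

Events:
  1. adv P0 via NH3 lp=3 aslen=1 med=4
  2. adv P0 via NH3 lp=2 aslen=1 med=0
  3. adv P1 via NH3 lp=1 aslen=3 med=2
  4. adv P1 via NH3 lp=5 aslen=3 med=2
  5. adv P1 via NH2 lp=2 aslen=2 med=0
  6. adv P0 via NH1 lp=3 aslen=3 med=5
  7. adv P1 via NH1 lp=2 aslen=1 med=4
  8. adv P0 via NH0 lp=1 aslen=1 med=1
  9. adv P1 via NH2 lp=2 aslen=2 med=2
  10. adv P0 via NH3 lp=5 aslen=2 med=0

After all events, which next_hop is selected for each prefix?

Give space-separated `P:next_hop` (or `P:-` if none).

Op 1: best P0=NH3 P1=-
Op 2: best P0=NH3 P1=-
Op 3: best P0=NH3 P1=NH3
Op 4: best P0=NH3 P1=NH3
Op 5: best P0=NH3 P1=NH3
Op 6: best P0=NH1 P1=NH3
Op 7: best P0=NH1 P1=NH3
Op 8: best P0=NH1 P1=NH3
Op 9: best P0=NH1 P1=NH3
Op 10: best P0=NH3 P1=NH3

Answer: P0:NH3 P1:NH3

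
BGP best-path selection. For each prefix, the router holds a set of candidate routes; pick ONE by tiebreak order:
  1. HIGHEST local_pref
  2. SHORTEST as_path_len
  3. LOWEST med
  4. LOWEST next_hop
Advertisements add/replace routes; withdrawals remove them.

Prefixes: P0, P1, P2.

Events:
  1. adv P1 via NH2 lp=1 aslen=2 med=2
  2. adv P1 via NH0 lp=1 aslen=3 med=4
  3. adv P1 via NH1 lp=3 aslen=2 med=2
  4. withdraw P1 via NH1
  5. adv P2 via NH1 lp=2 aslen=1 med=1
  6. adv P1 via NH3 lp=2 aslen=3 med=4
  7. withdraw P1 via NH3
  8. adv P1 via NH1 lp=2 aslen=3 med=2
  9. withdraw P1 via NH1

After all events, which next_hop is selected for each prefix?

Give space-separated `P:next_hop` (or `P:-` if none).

Op 1: best P0=- P1=NH2 P2=-
Op 2: best P0=- P1=NH2 P2=-
Op 3: best P0=- P1=NH1 P2=-
Op 4: best P0=- P1=NH2 P2=-
Op 5: best P0=- P1=NH2 P2=NH1
Op 6: best P0=- P1=NH3 P2=NH1
Op 7: best P0=- P1=NH2 P2=NH1
Op 8: best P0=- P1=NH1 P2=NH1
Op 9: best P0=- P1=NH2 P2=NH1

Answer: P0:- P1:NH2 P2:NH1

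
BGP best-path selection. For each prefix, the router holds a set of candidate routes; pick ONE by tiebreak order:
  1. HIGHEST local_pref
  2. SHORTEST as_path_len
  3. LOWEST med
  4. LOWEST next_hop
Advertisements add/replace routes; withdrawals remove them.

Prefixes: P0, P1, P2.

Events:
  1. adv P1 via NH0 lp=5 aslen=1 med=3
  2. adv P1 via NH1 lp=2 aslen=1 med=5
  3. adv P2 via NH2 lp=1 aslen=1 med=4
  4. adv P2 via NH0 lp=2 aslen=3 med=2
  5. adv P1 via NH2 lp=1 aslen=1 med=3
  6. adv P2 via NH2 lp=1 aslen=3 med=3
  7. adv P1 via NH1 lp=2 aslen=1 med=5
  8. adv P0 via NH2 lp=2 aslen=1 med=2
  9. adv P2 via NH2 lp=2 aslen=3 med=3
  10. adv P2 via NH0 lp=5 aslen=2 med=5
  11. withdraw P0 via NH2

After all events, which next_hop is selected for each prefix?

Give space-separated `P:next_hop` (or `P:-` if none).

Op 1: best P0=- P1=NH0 P2=-
Op 2: best P0=- P1=NH0 P2=-
Op 3: best P0=- P1=NH0 P2=NH2
Op 4: best P0=- P1=NH0 P2=NH0
Op 5: best P0=- P1=NH0 P2=NH0
Op 6: best P0=- P1=NH0 P2=NH0
Op 7: best P0=- P1=NH0 P2=NH0
Op 8: best P0=NH2 P1=NH0 P2=NH0
Op 9: best P0=NH2 P1=NH0 P2=NH0
Op 10: best P0=NH2 P1=NH0 P2=NH0
Op 11: best P0=- P1=NH0 P2=NH0

Answer: P0:- P1:NH0 P2:NH0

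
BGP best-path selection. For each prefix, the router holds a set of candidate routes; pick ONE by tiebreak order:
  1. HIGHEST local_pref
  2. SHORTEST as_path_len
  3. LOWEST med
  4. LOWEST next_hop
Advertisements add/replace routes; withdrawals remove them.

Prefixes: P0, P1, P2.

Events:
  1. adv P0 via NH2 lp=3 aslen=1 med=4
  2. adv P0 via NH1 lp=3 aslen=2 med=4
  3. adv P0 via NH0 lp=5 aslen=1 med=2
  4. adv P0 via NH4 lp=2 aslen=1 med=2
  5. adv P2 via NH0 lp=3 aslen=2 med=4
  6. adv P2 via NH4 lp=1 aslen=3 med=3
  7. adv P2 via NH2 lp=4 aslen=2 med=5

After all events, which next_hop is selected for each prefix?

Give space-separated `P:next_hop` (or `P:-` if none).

Answer: P0:NH0 P1:- P2:NH2

Derivation:
Op 1: best P0=NH2 P1=- P2=-
Op 2: best P0=NH2 P1=- P2=-
Op 3: best P0=NH0 P1=- P2=-
Op 4: best P0=NH0 P1=- P2=-
Op 5: best P0=NH0 P1=- P2=NH0
Op 6: best P0=NH0 P1=- P2=NH0
Op 7: best P0=NH0 P1=- P2=NH2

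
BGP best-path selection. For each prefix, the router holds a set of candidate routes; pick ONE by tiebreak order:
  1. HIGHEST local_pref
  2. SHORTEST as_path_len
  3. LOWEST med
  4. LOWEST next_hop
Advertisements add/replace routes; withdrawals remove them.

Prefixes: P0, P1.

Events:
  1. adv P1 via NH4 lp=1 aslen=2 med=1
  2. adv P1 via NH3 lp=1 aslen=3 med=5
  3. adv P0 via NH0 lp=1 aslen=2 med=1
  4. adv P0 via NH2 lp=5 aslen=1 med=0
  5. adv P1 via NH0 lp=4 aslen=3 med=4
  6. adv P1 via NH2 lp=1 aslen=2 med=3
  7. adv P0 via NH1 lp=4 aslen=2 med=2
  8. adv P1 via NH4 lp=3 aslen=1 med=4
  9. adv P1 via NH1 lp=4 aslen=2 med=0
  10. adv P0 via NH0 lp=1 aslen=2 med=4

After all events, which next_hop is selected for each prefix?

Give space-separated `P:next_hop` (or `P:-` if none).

Op 1: best P0=- P1=NH4
Op 2: best P0=- P1=NH4
Op 3: best P0=NH0 P1=NH4
Op 4: best P0=NH2 P1=NH4
Op 5: best P0=NH2 P1=NH0
Op 6: best P0=NH2 P1=NH0
Op 7: best P0=NH2 P1=NH0
Op 8: best P0=NH2 P1=NH0
Op 9: best P0=NH2 P1=NH1
Op 10: best P0=NH2 P1=NH1

Answer: P0:NH2 P1:NH1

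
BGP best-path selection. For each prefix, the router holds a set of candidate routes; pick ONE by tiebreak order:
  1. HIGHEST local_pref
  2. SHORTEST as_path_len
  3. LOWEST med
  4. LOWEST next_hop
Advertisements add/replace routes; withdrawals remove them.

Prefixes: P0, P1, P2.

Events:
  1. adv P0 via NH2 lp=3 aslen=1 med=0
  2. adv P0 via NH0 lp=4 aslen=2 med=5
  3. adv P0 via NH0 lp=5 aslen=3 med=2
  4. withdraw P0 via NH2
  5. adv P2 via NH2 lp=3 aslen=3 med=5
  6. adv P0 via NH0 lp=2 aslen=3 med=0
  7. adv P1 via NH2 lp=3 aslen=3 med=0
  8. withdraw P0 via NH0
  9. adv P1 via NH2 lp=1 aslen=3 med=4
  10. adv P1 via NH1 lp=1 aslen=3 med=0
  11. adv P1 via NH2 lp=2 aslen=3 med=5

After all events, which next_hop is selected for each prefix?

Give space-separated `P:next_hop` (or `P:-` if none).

Op 1: best P0=NH2 P1=- P2=-
Op 2: best P0=NH0 P1=- P2=-
Op 3: best P0=NH0 P1=- P2=-
Op 4: best P0=NH0 P1=- P2=-
Op 5: best P0=NH0 P1=- P2=NH2
Op 6: best P0=NH0 P1=- P2=NH2
Op 7: best P0=NH0 P1=NH2 P2=NH2
Op 8: best P0=- P1=NH2 P2=NH2
Op 9: best P0=- P1=NH2 P2=NH2
Op 10: best P0=- P1=NH1 P2=NH2
Op 11: best P0=- P1=NH2 P2=NH2

Answer: P0:- P1:NH2 P2:NH2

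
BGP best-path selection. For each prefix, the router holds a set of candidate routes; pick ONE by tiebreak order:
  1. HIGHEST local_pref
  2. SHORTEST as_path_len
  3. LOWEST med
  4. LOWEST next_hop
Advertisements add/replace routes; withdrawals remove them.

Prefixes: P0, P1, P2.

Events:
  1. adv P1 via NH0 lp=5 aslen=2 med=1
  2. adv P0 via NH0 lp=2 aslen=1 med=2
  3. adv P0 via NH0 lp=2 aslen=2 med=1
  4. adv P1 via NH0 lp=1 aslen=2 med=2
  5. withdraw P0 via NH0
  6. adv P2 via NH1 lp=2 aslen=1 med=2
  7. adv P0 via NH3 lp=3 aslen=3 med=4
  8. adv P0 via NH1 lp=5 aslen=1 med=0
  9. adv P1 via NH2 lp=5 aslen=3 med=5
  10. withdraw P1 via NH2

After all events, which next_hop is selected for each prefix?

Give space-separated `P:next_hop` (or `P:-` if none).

Answer: P0:NH1 P1:NH0 P2:NH1

Derivation:
Op 1: best P0=- P1=NH0 P2=-
Op 2: best P0=NH0 P1=NH0 P2=-
Op 3: best P0=NH0 P1=NH0 P2=-
Op 4: best P0=NH0 P1=NH0 P2=-
Op 5: best P0=- P1=NH0 P2=-
Op 6: best P0=- P1=NH0 P2=NH1
Op 7: best P0=NH3 P1=NH0 P2=NH1
Op 8: best P0=NH1 P1=NH0 P2=NH1
Op 9: best P0=NH1 P1=NH2 P2=NH1
Op 10: best P0=NH1 P1=NH0 P2=NH1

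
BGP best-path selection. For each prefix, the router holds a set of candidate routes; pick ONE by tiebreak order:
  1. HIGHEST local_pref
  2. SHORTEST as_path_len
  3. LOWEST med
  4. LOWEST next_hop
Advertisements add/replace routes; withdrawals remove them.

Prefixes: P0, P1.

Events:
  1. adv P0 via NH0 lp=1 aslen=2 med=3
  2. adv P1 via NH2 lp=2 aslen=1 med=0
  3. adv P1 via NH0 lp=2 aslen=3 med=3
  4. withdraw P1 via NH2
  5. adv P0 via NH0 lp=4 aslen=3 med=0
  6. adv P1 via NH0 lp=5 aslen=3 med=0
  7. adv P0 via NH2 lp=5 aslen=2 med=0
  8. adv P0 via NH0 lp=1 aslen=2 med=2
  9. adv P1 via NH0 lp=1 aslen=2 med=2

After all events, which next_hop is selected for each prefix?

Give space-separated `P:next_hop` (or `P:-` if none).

Op 1: best P0=NH0 P1=-
Op 2: best P0=NH0 P1=NH2
Op 3: best P0=NH0 P1=NH2
Op 4: best P0=NH0 P1=NH0
Op 5: best P0=NH0 P1=NH0
Op 6: best P0=NH0 P1=NH0
Op 7: best P0=NH2 P1=NH0
Op 8: best P0=NH2 P1=NH0
Op 9: best P0=NH2 P1=NH0

Answer: P0:NH2 P1:NH0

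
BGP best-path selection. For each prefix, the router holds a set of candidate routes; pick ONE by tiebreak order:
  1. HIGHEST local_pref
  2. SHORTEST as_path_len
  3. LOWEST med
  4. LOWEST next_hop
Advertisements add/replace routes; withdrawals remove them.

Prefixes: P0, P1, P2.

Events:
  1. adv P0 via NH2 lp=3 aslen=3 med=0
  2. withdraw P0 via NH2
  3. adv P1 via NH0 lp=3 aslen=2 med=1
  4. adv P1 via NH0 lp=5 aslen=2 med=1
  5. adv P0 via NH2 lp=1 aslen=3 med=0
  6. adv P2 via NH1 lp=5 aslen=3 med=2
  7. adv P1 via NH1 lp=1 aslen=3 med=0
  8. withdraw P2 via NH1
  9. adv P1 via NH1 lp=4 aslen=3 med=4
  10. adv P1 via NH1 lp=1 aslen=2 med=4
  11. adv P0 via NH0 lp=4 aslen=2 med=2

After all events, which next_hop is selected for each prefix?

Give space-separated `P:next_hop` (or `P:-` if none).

Answer: P0:NH0 P1:NH0 P2:-

Derivation:
Op 1: best P0=NH2 P1=- P2=-
Op 2: best P0=- P1=- P2=-
Op 3: best P0=- P1=NH0 P2=-
Op 4: best P0=- P1=NH0 P2=-
Op 5: best P0=NH2 P1=NH0 P2=-
Op 6: best P0=NH2 P1=NH0 P2=NH1
Op 7: best P0=NH2 P1=NH0 P2=NH1
Op 8: best P0=NH2 P1=NH0 P2=-
Op 9: best P0=NH2 P1=NH0 P2=-
Op 10: best P0=NH2 P1=NH0 P2=-
Op 11: best P0=NH0 P1=NH0 P2=-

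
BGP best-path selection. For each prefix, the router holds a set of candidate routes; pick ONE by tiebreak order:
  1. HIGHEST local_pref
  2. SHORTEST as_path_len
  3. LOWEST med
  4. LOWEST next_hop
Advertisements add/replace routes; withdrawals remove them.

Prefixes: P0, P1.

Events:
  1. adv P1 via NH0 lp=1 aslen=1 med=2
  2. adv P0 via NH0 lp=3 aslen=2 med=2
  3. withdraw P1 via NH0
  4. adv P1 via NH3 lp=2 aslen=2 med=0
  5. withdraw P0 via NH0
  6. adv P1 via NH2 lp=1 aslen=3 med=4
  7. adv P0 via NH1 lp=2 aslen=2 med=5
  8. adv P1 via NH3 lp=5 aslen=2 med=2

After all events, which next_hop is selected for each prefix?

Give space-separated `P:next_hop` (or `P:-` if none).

Op 1: best P0=- P1=NH0
Op 2: best P0=NH0 P1=NH0
Op 3: best P0=NH0 P1=-
Op 4: best P0=NH0 P1=NH3
Op 5: best P0=- P1=NH3
Op 6: best P0=- P1=NH3
Op 7: best P0=NH1 P1=NH3
Op 8: best P0=NH1 P1=NH3

Answer: P0:NH1 P1:NH3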